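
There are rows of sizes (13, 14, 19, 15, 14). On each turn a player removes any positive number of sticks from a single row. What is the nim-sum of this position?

17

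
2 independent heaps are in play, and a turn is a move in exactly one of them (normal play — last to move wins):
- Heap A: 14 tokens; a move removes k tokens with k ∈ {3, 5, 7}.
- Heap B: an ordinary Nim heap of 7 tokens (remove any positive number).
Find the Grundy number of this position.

6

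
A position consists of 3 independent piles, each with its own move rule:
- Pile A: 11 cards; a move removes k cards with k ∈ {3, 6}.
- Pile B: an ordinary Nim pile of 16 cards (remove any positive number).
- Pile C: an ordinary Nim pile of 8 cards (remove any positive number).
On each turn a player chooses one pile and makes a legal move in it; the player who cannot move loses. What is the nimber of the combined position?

24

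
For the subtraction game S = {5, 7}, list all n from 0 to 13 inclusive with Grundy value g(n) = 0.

0, 1, 2, 3, 4, 12, 13

Compute g(0), g(1), … for moves {5, 7}:
g(0) = mex{} = 0
g(1) = mex{} = 0
g(2) = mex{} = 0
g(3) = mex{} = 0
g(4) = mex{} = 0
g(5) = mex{0} = 1
g(6) = mex{0} = 1
g(7) = mex{0} = 1
g(8) = mex{0} = 1
g(9) = mex{0} = 1
g(10) = mex{0,1} = 2
g(11) = mex{0,1} = 2
g(12) = mex{1} = 0
g(13) = mex{1} = 0
The P-positions (g = 0) in 0..13 are 0, 1, 2, 3, 4, 12, 13.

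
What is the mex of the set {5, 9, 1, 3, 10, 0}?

The values 0, 1 are all present; 2 is the first non-negative integer missing from the set.

2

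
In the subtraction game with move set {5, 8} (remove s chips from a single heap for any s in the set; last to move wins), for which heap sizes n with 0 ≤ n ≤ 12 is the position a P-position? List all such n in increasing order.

0, 1, 2, 3, 4

Compute g(0), g(1), … for moves {5, 8}:
g(0) = mex{} = 0
g(1) = mex{} = 0
g(2) = mex{} = 0
g(3) = mex{} = 0
g(4) = mex{} = 0
g(5) = mex{0} = 1
g(6) = mex{0} = 1
g(7) = mex{0} = 1
g(8) = mex{0} = 1
g(9) = mex{0} = 1
g(10) = mex{0,1} = 2
g(11) = mex{0,1} = 2
g(12) = mex{0,1} = 2
The P-positions (g = 0) in 0..12 are 0, 1, 2, 3, 4.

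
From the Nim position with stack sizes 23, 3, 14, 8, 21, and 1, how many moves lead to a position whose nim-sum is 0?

Nim-sum: 23 ^ 3 ^ 14 ^ 8 ^ 21 ^ 1 = 6.
The overall nim-sum is X = 6. A stack of size p has a winning move iff p XOR X < p (reduce it to p XOR X).
  23: 23 XOR 6 = 17 < 23 — winning move (to 17).
  3: 3 XOR 6 = 5 ≥ 3 — no move.
  14: 14 XOR 6 = 8 < 14 — winning move (to 8).
  8: 8 XOR 6 = 14 ≥ 8 — no move.
  21: 21 XOR 6 = 19 < 21 — winning move (to 19).
  1: 1 XOR 6 = 7 ≥ 1 — no move.
That gives 3 winning moves.

3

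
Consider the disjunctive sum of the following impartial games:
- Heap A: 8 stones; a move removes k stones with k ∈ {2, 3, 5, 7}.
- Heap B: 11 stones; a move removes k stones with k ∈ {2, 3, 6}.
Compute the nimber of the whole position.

5

For heap A, compute g(0), g(1), … with moves {2, 3, 5, 7}:
k:     0  1  2  3  4  5  6  7  8
g(k):  0  0  1  1  2  2  3  3  4
So g(8) = 4.
For heap B, compute g(0), g(1), … with moves {2, 3, 6}:
k:     0  1  2  3  4  5  6  7  8  9 10 11
g(k):  0  0  1  1  2  0  3  1  2  0  0  1
So g(11) = 1.
The value of a disjunctive sum is the nim-sum of the parts.
Combined value = 4 ⊕ 1 = 5.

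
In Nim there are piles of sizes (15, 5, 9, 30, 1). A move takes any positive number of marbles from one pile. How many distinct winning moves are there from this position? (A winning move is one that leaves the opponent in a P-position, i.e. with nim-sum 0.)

1

Nim-sum: 15 ⊕ 5 ⊕ 9 ⊕ 30 ⊕ 1 = 28.
The overall nim-sum is X = 28. A pile of size p has a winning move iff p XOR X < p (reduce it to p XOR X).
  15: 15 XOR 28 = 19 ≥ 15 — no move.
  5: 5 XOR 28 = 25 ≥ 5 — no move.
  9: 9 XOR 28 = 21 ≥ 9 — no move.
  30: 30 XOR 28 = 2 < 30 — winning move (to 2).
  1: 1 XOR 28 = 29 ≥ 1 — no move.
That gives 1 winning move.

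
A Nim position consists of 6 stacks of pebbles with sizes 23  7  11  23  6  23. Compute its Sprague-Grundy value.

29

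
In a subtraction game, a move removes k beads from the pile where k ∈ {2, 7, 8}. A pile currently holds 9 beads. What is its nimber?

Grundy values for subtraction set {2, 7, 8}:
k:     0  1  2  3  4  5  6  7  8  9
g(k):  0  0  1  1  0  0  1  1  2  2
So g(9) = 2.

2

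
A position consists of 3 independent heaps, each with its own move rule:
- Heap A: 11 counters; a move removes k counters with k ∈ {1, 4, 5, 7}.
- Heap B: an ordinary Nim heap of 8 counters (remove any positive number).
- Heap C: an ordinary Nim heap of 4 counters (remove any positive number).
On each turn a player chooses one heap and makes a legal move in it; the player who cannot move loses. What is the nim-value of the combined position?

13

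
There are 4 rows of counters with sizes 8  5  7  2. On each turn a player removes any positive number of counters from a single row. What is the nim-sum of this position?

8

Bitwise XOR of the heap sizes:
  1000  (8)
  0101  (5)
  0111  (7)
  0010  (2)
  ----
  1000  (8)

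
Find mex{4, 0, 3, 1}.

The values 0, 1 are all present; 2 is the first non-negative integer missing from the set.

2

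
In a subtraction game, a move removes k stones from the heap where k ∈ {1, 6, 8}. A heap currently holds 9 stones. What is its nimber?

0

Grundy values for subtraction set {1, 6, 8}:
k:     0  1  2  3  4  5  6  7  8  9
g(k):  0  1  0  1  0  1  2  0  1  0
So g(9) = 0.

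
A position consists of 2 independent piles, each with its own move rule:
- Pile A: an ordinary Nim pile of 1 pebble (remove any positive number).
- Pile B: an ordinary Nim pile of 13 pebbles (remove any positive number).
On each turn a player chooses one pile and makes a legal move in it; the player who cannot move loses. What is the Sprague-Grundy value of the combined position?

12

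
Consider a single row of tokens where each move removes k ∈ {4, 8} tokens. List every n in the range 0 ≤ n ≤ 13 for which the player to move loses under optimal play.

0, 1, 2, 3, 12, 13

Grundy values for subtraction set {4, 8}:
k:     0  1  2  3  4  5  6  7  8  9 10 11 12 13
g(k):  0  0  0  0  1  1  1  1  2  2  2  2  0  0
The P-positions (g = 0) in 0..13 are 0, 1, 2, 3, 12, 13.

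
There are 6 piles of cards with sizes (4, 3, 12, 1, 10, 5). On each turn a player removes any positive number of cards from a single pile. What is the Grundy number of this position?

Compute the nim-sum pairwise:
4 XOR 3 = 7
7 XOR 12 = 11
11 XOR 1 = 10
10 XOR 10 = 0
0 XOR 5 = 5

5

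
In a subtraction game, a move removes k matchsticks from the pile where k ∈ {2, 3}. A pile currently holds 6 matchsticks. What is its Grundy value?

Grundy values for subtraction set {2, 3}:
g(0) = mex{} = 0
g(1) = mex{} = 0
g(2) = mex{0} = 1
g(3) = mex{0} = 1
g(4) = mex{0,1} = 2
g(5) = mex{1} = 0
g(6) = mex{1,2} = 0
So g(6) = 0.

0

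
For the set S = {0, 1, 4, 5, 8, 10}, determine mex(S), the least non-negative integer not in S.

2

The values 0, 1 are all present; 2 is the first non-negative integer missing from the set.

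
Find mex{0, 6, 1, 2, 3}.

4

The values 0, 1, 2, 3 are all present; 4 is the first non-negative integer missing from the set.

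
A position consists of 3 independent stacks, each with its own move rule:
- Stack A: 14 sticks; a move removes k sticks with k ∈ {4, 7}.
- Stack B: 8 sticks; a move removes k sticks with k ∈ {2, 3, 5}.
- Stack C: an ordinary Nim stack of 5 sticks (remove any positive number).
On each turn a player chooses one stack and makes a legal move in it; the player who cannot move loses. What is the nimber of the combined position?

Grundy values for stack A (subtraction set {4, 7}):
g(0) = mex{} = 0
g(1) = mex{} = 0
g(2) = mex{} = 0
g(3) = mex{} = 0
g(4) = mex{0} = 1
g(5) = mex{0} = 1
g(6) = mex{0} = 1
g(7) = mex{0} = 1
g(8) = mex{0,1} = 2
g(9) = mex{0,1} = 2
g(10) = mex{0,1} = 2
g(11) = mex{1} = 0
g(12) = mex{1,2} = 0
g(13) = mex{1,2} = 0
g(14) = mex{1,2} = 0
So g(14) = 0.
Grundy values for stack B (subtraction set {2, 3, 5}):
k:     0  1  2  3  4  5  6  7  8
g(k):  0  0  1  1  2  2  3  0  0
So g(8) = 0.
Stack C is a plain Nim stack of size 5, so its Grundy value is 5.
By the Sprague-Grundy theorem, the Grundy value of a sum of independent games is the XOR of the component values.
Combined value = 0 XOR 0 XOR 5 = 5.

5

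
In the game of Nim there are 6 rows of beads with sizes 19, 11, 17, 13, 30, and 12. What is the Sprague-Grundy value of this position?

22

Write each in binary and XOR column by column:
  10011  (19)
  01011  (11)
  10001  (17)
  01101  (13)
  11110  (30)
  01100  (12)
  -----
  10110  (22)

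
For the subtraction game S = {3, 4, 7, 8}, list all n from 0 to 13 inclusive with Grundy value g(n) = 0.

0, 1, 2, 11, 12, 13

Compute g(0), g(1), … for moves {3, 4, 7, 8}:
g(0) = mex{} = 0
g(1) = mex{} = 0
g(2) = mex{} = 0
g(3) = mex{0} = 1
g(4) = mex{0} = 1
g(5) = mex{0} = 1
g(6) = mex{0,1} = 2
g(7) = mex{0,1} = 2
g(8) = mex{0,1} = 2
g(9) = mex{0,1,2} = 3
g(10) = mex{0,1,2} = 3
g(11) = mex{1,2} = 0
g(12) = mex{1,2,3} = 0
g(13) = mex{1,2,3} = 0
The P-positions (g = 0) in 0..13 are 0, 1, 2, 11, 12, 13.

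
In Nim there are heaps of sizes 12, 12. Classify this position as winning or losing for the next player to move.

Losing position

Compute the nim-sum pairwise:
12 ^ 12 = 0
The nim-sum is 0, so this is a P-position: the player to move is in a losing position under optimal play.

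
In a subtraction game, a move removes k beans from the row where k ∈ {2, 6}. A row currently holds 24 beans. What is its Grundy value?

0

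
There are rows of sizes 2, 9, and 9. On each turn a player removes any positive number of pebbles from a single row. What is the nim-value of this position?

2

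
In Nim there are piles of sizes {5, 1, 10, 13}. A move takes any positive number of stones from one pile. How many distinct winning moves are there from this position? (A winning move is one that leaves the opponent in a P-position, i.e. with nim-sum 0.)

Nim-sum: 5 ^ 1 ^ 10 ^ 13 = 3.
The overall nim-sum is X = 3. A pile of size p has a winning move iff p XOR X < p (reduce it to p XOR X).
  5: 5 XOR 3 = 6 ≥ 5 — no move.
  1: 1 XOR 3 = 2 ≥ 1 — no move.
  10: 10 XOR 3 = 9 < 10 — winning move (to 9).
  13: 13 XOR 3 = 14 ≥ 13 — no move.
That gives 1 winning move.

1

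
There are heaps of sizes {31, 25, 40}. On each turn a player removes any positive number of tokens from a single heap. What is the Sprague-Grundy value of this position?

46

Nim-sum: 31 ⊕ 25 ⊕ 40 = 46.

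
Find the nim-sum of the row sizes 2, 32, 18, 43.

27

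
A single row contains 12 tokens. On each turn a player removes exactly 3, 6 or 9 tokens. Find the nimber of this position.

0

Compute g(0), g(1), … for moves {3, 6, 9}:
g(0) = mex{} = 0
g(1) = mex{} = 0
g(2) = mex{} = 0
g(3) = mex{0} = 1
g(4) = mex{0} = 1
g(5) = mex{0} = 1
g(6) = mex{0,1} = 2
g(7) = mex{0,1} = 2
g(8) = mex{0,1} = 2
g(9) = mex{0,1,2} = 3
g(10) = mex{0,1,2} = 3
g(11) = mex{0,1,2} = 3
g(12) = mex{1,2,3} = 0
So g(12) = 0.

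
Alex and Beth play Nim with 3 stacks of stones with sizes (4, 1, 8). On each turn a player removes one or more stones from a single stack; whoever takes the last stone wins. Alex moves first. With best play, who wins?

Alex wins

Compute the nim-sum pairwise:
4 ^ 1 = 5
5 ^ 8 = 13
The nim-sum is 13 ≠ 0, so this is an N-position: the player to move can win; Alex has a winning move.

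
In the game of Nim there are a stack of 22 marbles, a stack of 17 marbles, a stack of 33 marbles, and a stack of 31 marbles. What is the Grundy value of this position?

Write each in binary and XOR column by column:
  010110  (22)
  010001  (17)
  100001  (33)
  011111  (31)
  ------
  111001  (57)

57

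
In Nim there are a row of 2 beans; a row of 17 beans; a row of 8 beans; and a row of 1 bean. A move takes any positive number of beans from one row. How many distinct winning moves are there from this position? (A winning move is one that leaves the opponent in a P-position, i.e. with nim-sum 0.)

Nim-sum: 2 XOR 17 XOR 8 XOR 1 = 26.
The overall nim-sum is X = 26. A row of size p has a winning move iff p XOR X < p (reduce it to p XOR X).
  2: 2 XOR 26 = 24 ≥ 2 — no move.
  17: 17 XOR 26 = 11 < 17 — winning move (to 11).
  8: 8 XOR 26 = 18 ≥ 8 — no move.
  1: 1 XOR 26 = 27 ≥ 1 — no move.
That gives 1 winning move.

1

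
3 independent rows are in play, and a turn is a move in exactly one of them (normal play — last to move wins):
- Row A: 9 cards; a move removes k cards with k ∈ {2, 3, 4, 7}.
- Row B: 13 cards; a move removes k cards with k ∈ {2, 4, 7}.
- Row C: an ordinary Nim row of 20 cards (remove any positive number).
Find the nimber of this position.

18

Grundy values for row A (subtraction set {2, 3, 4, 7}):
g(0) = mex{} = 0
g(1) = mex{} = 0
g(2) = mex{0} = 1
g(3) = mex{0} = 1
g(4) = mex{0,1} = 2
g(5) = mex{0,1} = 2
g(6) = mex{1,2} = 0
g(7) = mex{0,1,2} = 3
g(8) = mex{0,2} = 1
g(9) = mex{0,1,2,3} = 4
So g(9) = 4.
Build the Grundy sequence for row B with g(k) = mex{g(k−s) : s ∈ {2, 4, 7}, s ≤ k}:
g(0) = mex{} = 0
g(1) = mex{} = 0
g(2) = mex{0} = 1
g(3) = mex{0} = 1
g(4) = mex{0,1} = 2
g(5) = mex{0,1} = 2
g(6) = mex{1,2} = 0
g(7) = mex{0,1,2} = 3
g(8) = mex{0,2} = 1
g(9) = mex{1,2,3} = 0
g(10) = mex{0,1} = 2
g(11) = mex{0,2,3} = 1
g(12) = mex{1,2} = 0
g(13) = mex{0,1} = 2
So g(13) = 2.
Row C is a plain Nim row of size 20, so its Grundy value is 20.
By the Sprague-Grundy theorem, the Grundy value of a sum of independent games is the XOR of the component values.
Combined value = 4 XOR 2 XOR 20 = 18.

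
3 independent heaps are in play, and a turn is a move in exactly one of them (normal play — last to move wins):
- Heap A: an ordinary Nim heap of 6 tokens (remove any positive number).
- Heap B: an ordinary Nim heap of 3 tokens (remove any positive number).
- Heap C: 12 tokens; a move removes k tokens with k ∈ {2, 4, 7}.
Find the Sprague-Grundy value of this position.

Heap A is a plain Nim heap of size 6, so its Grundy value is 6.
Heap B is a plain Nim heap of size 3, so its Grundy value is 3.
Grundy values for heap C (subtraction set {2, 4, 7}):
k:     0  1  2  3  4  5  6  7  8  9 10 11 12
g(k):  0  0  1  1  2  2  0  3  1  0  2  1  0
So g(12) = 0.
By the Sprague-Grundy theorem, the Grundy value of a sum of independent games is the XOR of the component values.
Combined value = 6 XOR 3 XOR 0 = 5.

5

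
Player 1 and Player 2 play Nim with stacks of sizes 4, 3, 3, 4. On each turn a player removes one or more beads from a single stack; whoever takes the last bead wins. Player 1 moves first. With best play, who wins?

Player 2 wins

Nim-sum: 4 XOR 3 XOR 3 XOR 4 = 0.
The nim-sum is 0, so this is a P-position: the player to move is in a losing position under optimal play; Player 1 is about to move from it and so loses — Player 2 wins.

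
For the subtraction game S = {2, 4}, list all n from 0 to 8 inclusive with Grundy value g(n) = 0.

0, 1, 6, 7

Grundy values for subtraction set {2, 4}:
k:     0  1  2  3  4  5  6  7  8
g(k):  0  0  1  1  2  2  0  0  1
The P-positions (g = 0) in 0..8 are 0, 1, 6, 7.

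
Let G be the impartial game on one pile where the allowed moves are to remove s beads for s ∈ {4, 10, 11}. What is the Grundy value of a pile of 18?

2

Build the Grundy sequence with g(k) = mex{g(k−s) : s ∈ {4, 10, 11}, s ≤ k}:
k:     0  1  2  3  4  5  6  7  8  9 10 11 12 13 14 15 16 17 18
g(k):  0  0  0  0  1  1  1  1  0  0  2  2  1  1  3  0  0  0  2
So g(18) = 2.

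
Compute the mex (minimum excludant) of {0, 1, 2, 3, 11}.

4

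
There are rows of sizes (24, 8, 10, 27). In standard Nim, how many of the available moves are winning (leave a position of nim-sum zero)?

1

Write each in binary and XOR column by column:
  11000  (24)
  01000  (8)
  01010  (10)
  11011  (27)
  -----
  00001  (1)
The overall nim-sum is X = 1. A row of size p has a winning move iff p XOR X < p (reduce it to p XOR X).
  24: 24 XOR 1 = 25 ≥ 24 — no move.
  8: 8 XOR 1 = 9 ≥ 8 — no move.
  10: 10 XOR 1 = 11 ≥ 10 — no move.
  27: 27 XOR 1 = 26 < 27 — winning move (to 26).
That gives 1 winning move.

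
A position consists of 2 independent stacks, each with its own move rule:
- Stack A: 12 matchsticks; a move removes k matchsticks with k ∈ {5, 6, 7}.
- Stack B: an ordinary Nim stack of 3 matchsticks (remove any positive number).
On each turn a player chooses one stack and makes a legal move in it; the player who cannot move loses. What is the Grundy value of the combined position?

For stack A, compute g(0), g(1), … with moves {5, 6, 7}:
g(0) = mex{} = 0
g(1) = mex{} = 0
g(2) = mex{} = 0
g(3) = mex{} = 0
g(4) = mex{} = 0
g(5) = mex{0} = 1
g(6) = mex{0} = 1
g(7) = mex{0} = 1
g(8) = mex{0} = 1
g(9) = mex{0} = 1
g(10) = mex{0,1} = 2
g(11) = mex{0,1} = 2
g(12) = mex{1} = 0
So g(12) = 0.
Stack B is a plain Nim stack of size 3, so its Grundy value is 3.
The value of a disjunctive sum is the nim-sum of the parts.
Combined value = 0 XOR 3 = 3.

3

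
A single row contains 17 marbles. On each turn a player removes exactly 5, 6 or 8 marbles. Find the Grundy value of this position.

0

Grundy values for subtraction set {5, 6, 8}:
k:     0  1  2  3  4  5  6  7  8  9 10 11 12 13 14 15 16 17
g(k):  0  0  0  0  0  1  1  1  1  1  2  2  2  0  0  0  0  0
So g(17) = 0.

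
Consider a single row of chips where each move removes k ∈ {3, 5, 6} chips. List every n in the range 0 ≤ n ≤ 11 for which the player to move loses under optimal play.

Compute g(0), g(1), … for moves {3, 5, 6}:
k:     0  1  2  3  4  5  6  7  8  9 10 11
g(k):  0  0  0  1  1  1  2  2  2  0  0  0
The P-positions (g = 0) in 0..11 are 0, 1, 2, 9, 10, 11.

0, 1, 2, 9, 10, 11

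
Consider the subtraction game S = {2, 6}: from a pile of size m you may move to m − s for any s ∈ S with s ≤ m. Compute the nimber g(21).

0

Compute g(0), g(1), … for moves {2, 6}:
k:     0  1  2  3  4  5  6  7  8  9 10 11 12 13 14 15 16 17 18 19 20 21
g(k):  0  0  1  1  0  0  1  1  0  0  1  1  0  0  1  1  0  0  1  1  0  0
So g(21) = 0.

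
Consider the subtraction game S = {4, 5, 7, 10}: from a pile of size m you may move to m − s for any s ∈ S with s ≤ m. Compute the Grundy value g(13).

Compute g(0), g(1), … for moves {4, 5, 7, 10}:
g(0) = mex{} = 0
g(1) = mex{} = 0
g(2) = mex{} = 0
g(3) = mex{} = 0
g(4) = mex{0} = 1
g(5) = mex{0} = 1
g(6) = mex{0} = 1
g(7) = mex{0} = 1
g(8) = mex{0,1} = 2
g(9) = mex{0,1} = 2
g(10) = mex{0,1} = 2
g(11) = mex{0,1} = 2
g(12) = mex{0,1,2} = 3
g(13) = mex{0,1,2} = 3
So g(13) = 3.

3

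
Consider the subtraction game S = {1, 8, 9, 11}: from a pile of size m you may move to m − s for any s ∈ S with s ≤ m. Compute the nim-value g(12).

Build the Grundy sequence with g(k) = mex{g(k−s) : s ∈ {1, 8, 9, 11}, s ≤ k}:
g(0) = mex{} = 0
g(1) = mex{0} = 1
g(2) = mex{1} = 0
g(3) = mex{0} = 1
g(4) = mex{1} = 0
g(5) = mex{0} = 1
g(6) = mex{1} = 0
g(7) = mex{0} = 1
g(8) = mex{0,1} = 2
g(9) = mex{0,1,2} = 3
g(10) = mex{0,1,3} = 2
g(11) = mex{0,1,2} = 3
g(12) = mex{0,1,3} = 2
So g(12) = 2.

2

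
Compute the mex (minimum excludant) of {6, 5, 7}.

0 is not in the set, so the mex is 0.

0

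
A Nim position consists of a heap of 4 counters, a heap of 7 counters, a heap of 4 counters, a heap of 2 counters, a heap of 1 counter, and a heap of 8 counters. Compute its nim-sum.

Bitwise XOR of the heap sizes:
  0100  (4)
  0111  (7)
  0100  (4)
  0010  (2)
  0001  (1)
  1000  (8)
  ----
  1100  (12)

12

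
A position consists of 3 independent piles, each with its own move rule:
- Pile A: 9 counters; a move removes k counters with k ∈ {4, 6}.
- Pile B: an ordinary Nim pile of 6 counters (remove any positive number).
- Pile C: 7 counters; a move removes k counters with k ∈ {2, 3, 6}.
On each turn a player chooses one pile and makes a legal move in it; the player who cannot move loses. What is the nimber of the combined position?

Build the Grundy sequence for pile A with g(k) = mex{g(k−s) : s ∈ {4, 6}, s ≤ k}:
g(0) = mex{} = 0
g(1) = mex{} = 0
g(2) = mex{} = 0
g(3) = mex{} = 0
g(4) = mex{0} = 1
g(5) = mex{0} = 1
g(6) = mex{0} = 1
g(7) = mex{0} = 1
g(8) = mex{0,1} = 2
g(9) = mex{0,1} = 2
So g(9) = 2.
Pile B is a plain Nim pile of size 6, so its Grundy value is 6.
Build the Grundy sequence for pile C with g(k) = mex{g(k−s) : s ∈ {2, 3, 6}, s ≤ k}:
g(0) = mex{} = 0
g(1) = mex{} = 0
g(2) = mex{0} = 1
g(3) = mex{0} = 1
g(4) = mex{0,1} = 2
g(5) = mex{1} = 0
g(6) = mex{0,1,2} = 3
g(7) = mex{0,2} = 1
So g(7) = 1.
By the Sprague-Grundy theorem, the Grundy value of a sum of independent games is the XOR of the component values.
Combined value = 2 XOR 6 XOR 1 = 5.

5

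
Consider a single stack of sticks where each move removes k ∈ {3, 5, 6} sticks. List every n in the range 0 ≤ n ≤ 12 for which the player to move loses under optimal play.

0, 1, 2, 9, 10, 11

Grundy values for subtraction set {3, 5, 6}:
g(0) = mex{} = 0
g(1) = mex{} = 0
g(2) = mex{} = 0
g(3) = mex{0} = 1
g(4) = mex{0} = 1
g(5) = mex{0} = 1
g(6) = mex{0,1} = 2
g(7) = mex{0,1} = 2
g(8) = mex{0,1} = 2
g(9) = mex{1,2} = 0
g(10) = mex{1,2} = 0
g(11) = mex{1,2} = 0
g(12) = mex{0,2} = 1
The P-positions (g = 0) in 0..12 are 0, 1, 2, 9, 10, 11.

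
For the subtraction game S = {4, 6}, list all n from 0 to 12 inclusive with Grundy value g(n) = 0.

0, 1, 2, 3, 10, 11, 12

Compute g(0), g(1), … for moves {4, 6}:
g(0) = mex{} = 0
g(1) = mex{} = 0
g(2) = mex{} = 0
g(3) = mex{} = 0
g(4) = mex{0} = 1
g(5) = mex{0} = 1
g(6) = mex{0} = 1
g(7) = mex{0} = 1
g(8) = mex{0,1} = 2
g(9) = mex{0,1} = 2
g(10) = mex{1} = 0
g(11) = mex{1} = 0
g(12) = mex{1,2} = 0
The P-positions (g = 0) in 0..12 are 0, 1, 2, 3, 10, 11, 12.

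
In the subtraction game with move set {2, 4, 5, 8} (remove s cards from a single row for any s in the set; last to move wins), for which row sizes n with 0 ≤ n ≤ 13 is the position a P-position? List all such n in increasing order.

0, 1, 7, 10, 13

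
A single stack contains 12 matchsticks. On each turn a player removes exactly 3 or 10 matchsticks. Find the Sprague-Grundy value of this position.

Compute g(0), g(1), … for moves {3, 10}:
g(0) = mex{} = 0
g(1) = mex{} = 0
g(2) = mex{} = 0
g(3) = mex{0} = 1
g(4) = mex{0} = 1
g(5) = mex{0} = 1
g(6) = mex{1} = 0
g(7) = mex{1} = 0
g(8) = mex{1} = 0
g(9) = mex{0} = 1
g(10) = mex{0} = 1
g(11) = mex{0} = 1
g(12) = mex{0,1} = 2
So g(12) = 2.

2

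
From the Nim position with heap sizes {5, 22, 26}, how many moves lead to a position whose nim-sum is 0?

1

Compute the nim-sum pairwise:
5 ^ 22 = 19
19 ^ 26 = 9
The overall nim-sum is X = 9. A heap of size p has a winning move iff p XOR X < p (reduce it to p XOR X).
  5: 5 XOR 9 = 12 ≥ 5 — no move.
  22: 22 XOR 9 = 31 ≥ 22 — no move.
  26: 26 XOR 9 = 19 < 26 — winning move (to 19).
That gives 1 winning move.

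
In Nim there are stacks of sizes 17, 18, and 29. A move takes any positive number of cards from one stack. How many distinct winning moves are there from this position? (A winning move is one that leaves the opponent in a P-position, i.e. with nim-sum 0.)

3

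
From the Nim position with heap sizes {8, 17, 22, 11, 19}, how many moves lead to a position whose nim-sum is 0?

3

Bitwise XOR of the heap sizes:
  01000  (8)
  10001  (17)
  10110  (22)
  01011  (11)
  10011  (19)
  -----
  10111  (23)
The overall nim-sum is X = 23. A heap of size p has a winning move iff p XOR X < p (reduce it to p XOR X).
  8: 8 XOR 23 = 31 ≥ 8 — no move.
  17: 17 XOR 23 = 6 < 17 — winning move (to 6).
  22: 22 XOR 23 = 1 < 22 — winning move (to 1).
  11: 11 XOR 23 = 28 ≥ 11 — no move.
  19: 19 XOR 23 = 4 < 19 — winning move (to 4).
That gives 3 winning moves.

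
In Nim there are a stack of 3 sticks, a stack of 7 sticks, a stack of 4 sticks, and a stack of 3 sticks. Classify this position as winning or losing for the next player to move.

Nim-sum: 3 XOR 7 XOR 4 XOR 3 = 3.
The nim-sum is 3 ≠ 0, so this is an N-position: the player to move can win.

Winning position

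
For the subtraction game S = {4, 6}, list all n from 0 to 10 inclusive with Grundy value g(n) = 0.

0, 1, 2, 3, 10

Build the Grundy sequence with g(k) = mex{g(k−s) : s ∈ {4, 6}, s ≤ k}:
k:     0  1  2  3  4  5  6  7  8  9 10
g(k):  0  0  0  0  1  1  1  1  2  2  0
The P-positions (g = 0) in 0..10 are 0, 1, 2, 3, 10.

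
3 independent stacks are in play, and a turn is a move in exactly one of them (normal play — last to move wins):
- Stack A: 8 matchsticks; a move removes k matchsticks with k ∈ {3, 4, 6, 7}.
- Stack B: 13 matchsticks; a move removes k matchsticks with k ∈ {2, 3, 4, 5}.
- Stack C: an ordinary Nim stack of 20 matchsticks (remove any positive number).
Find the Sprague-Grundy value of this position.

21

Build the Grundy sequence for stack A with g(k) = mex{g(k−s) : s ∈ {3, 4, 6, 7}, s ≤ k}:
k:     0  1  2  3  4  5  6  7  8
g(k):  0  0  0  1  1  1  2  2  2
So g(8) = 2.
For stack B, compute g(0), g(1), … with moves {2, 3, 4, 5}:
k:     0  1  2  3  4  5  6  7  8  9 10 11 12 13
g(k):  0  0  1  1  2  2  3  0  0  1  1  2  2  3
So g(13) = 3.
Stack C is a plain Nim stack of size 20, so its Grundy value is 20.
By the Sprague-Grundy theorem, the Grundy value of a sum of independent games is the XOR of the component values.
Combined value = 2 XOR 3 XOR 20 = 21.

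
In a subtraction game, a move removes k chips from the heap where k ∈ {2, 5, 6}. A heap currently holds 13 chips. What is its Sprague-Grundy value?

Compute g(0), g(1), … for moves {2, 5, 6}:
k:     0  1  2  3  4  5  6  7  8  9 10 11 12 13
g(k):  0  0  1  1  0  2  1  3  0  2  1  0  0  1
So g(13) = 1.

1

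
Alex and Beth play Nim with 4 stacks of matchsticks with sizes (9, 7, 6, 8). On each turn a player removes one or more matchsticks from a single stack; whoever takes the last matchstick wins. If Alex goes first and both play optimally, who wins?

Beth wins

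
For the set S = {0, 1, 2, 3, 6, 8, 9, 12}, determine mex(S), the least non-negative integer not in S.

4

The values 0, 1, 2, 3 are all present; 4 is the first non-negative integer missing from the set.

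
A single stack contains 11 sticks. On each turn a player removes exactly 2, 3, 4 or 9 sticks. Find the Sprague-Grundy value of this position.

2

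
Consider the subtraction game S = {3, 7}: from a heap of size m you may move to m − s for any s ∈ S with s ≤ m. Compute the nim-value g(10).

Grundy values for subtraction set {3, 7}:
g(0) = mex{} = 0
g(1) = mex{} = 0
g(2) = mex{} = 0
g(3) = mex{0} = 1
g(4) = mex{0} = 1
g(5) = mex{0} = 1
g(6) = mex{1} = 0
g(7) = mex{0,1} = 2
g(8) = mex{0,1} = 2
g(9) = mex{0} = 1
g(10) = mex{1,2} = 0
So g(10) = 0.

0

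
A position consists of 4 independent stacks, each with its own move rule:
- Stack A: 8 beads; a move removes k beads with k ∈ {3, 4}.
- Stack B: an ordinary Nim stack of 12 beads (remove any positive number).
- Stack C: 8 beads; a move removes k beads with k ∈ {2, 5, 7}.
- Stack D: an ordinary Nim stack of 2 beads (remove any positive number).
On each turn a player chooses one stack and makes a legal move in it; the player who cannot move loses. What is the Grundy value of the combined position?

Grundy values for stack A (subtraction set {3, 4}):
g(0) = mex{} = 0
g(1) = mex{} = 0
g(2) = mex{} = 0
g(3) = mex{0} = 1
g(4) = mex{0} = 1
g(5) = mex{0} = 1
g(6) = mex{0,1} = 2
g(7) = mex{1} = 0
g(8) = mex{1} = 0
So g(8) = 0.
Stack B is a plain Nim stack of size 12, so its Grundy value is 12.
For stack C, compute g(0), g(1), … with moves {2, 5, 7}:
k:     0  1  2  3  4  5  6  7  8
g(k):  0  0  1  1  0  2  1  3  2
So g(8) = 2.
Stack D is a plain Nim stack of size 2, so its Grundy value is 2.
By the Sprague-Grundy theorem, the Grundy value of a sum of independent games is the XOR of the component values.
Combined value = 0 XOR 12 XOR 2 XOR 2 = 12.

12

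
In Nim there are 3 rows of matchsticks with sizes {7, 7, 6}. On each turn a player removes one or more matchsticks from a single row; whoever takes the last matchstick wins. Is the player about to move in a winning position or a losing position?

Write each in binary and XOR column by column:
  111  (7)
  111  (7)
  110  (6)
  ---
  110  (6)
The nim-sum is 6 ≠ 0, so this is an N-position: the player to move can win.

Winning position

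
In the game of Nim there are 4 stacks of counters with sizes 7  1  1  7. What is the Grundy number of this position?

Bitwise XOR of the heap sizes:
  111  (7)
  001  (1)
  001  (1)
  111  (7)
  ---
  000  (0)

0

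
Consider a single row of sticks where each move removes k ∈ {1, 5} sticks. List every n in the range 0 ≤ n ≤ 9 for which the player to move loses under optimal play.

0, 2, 4, 6, 8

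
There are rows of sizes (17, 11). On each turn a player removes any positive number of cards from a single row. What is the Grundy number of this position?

26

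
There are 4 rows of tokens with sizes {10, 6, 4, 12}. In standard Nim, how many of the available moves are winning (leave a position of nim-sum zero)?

3

Nim-sum: 10 XOR 6 XOR 4 XOR 12 = 4.
The overall nim-sum is X = 4. A row of size p has a winning move iff p XOR X < p (reduce it to p XOR X).
  10: 10 XOR 4 = 14 ≥ 10 — no move.
  6: 6 XOR 4 = 2 < 6 — winning move (to 2).
  4: 4 XOR 4 = 0 < 4 — winning move (to 0).
  12: 12 XOR 4 = 8 < 12 — winning move (to 8).
That gives 3 winning moves.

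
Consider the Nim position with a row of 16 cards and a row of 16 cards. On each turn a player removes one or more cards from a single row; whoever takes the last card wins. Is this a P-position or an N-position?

Compute the nim-sum pairwise:
16 XOR 16 = 0
The nim-sum is 0, so this is a P-position: the player to move is in a losing position under optimal play.

P-position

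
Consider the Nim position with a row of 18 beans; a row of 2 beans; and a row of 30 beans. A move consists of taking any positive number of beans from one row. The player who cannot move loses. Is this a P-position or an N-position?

N-position

Nim-sum: 18 ⊕ 2 ⊕ 30 = 14.
The nim-sum is 14 ≠ 0, so this is an N-position: the player to move can win.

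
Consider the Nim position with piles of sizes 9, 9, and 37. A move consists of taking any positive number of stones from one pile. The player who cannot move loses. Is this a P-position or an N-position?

Nim-sum: 9 ^ 9 ^ 37 = 37.
The nim-sum is 37 ≠ 0, so this is an N-position: the player to move can win.

N-position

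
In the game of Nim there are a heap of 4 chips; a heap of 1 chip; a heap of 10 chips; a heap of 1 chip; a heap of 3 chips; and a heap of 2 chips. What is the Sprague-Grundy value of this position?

15

Write each in binary and XOR column by column:
  0100  (4)
  0001  (1)
  1010  (10)
  0001  (1)
  0011  (3)
  0010  (2)
  ----
  1111  (15)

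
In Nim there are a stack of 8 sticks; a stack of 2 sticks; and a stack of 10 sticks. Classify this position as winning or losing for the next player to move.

Losing position

Write each in binary and XOR column by column:
  1000  (8)
  0010  (2)
  1010  (10)
  ----
  0000  (0)
The nim-sum is 0, so this is a P-position: the player to move is in a losing position under optimal play.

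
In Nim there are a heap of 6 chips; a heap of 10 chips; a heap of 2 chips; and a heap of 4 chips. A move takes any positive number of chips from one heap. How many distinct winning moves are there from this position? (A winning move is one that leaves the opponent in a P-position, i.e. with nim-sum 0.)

1

Compute the nim-sum pairwise:
6 XOR 10 = 12
12 XOR 2 = 14
14 XOR 4 = 10
The overall nim-sum is X = 10. A heap of size p has a winning move iff p XOR X < p (reduce it to p XOR X).
  6: 6 XOR 10 = 12 ≥ 6 — no move.
  10: 10 XOR 10 = 0 < 10 — winning move (to 0).
  2: 2 XOR 10 = 8 ≥ 2 — no move.
  4: 4 XOR 10 = 14 ≥ 4 — no move.
That gives 1 winning move.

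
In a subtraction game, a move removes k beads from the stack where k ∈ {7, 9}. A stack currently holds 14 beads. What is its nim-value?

2

Grundy values for subtraction set {7, 9}:
g(0) = mex{} = 0
g(1) = mex{} = 0
g(2) = mex{} = 0
g(3) = mex{} = 0
g(4) = mex{} = 0
g(5) = mex{} = 0
g(6) = mex{} = 0
g(7) = mex{0} = 1
g(8) = mex{0} = 1
g(9) = mex{0} = 1
g(10) = mex{0} = 1
g(11) = mex{0} = 1
g(12) = mex{0} = 1
g(13) = mex{0} = 1
g(14) = mex{0,1} = 2
So g(14) = 2.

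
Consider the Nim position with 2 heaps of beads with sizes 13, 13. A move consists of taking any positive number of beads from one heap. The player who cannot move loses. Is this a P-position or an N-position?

Nim-sum: 13 ⊕ 13 = 0.
The nim-sum is 0, so this is a P-position: the player to move is in a losing position under optimal play.

P-position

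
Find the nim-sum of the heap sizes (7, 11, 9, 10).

15

Nim-sum: 7 XOR 11 XOR 9 XOR 10 = 15.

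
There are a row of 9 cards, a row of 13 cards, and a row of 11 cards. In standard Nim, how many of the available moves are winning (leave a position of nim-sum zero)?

3

Nim-sum: 9 ^ 13 ^ 11 = 15.
The overall nim-sum is X = 15. A row of size p has a winning move iff p XOR X < p (reduce it to p XOR X).
  9: 9 XOR 15 = 6 < 9 — winning move (to 6).
  13: 13 XOR 15 = 2 < 13 — winning move (to 2).
  11: 11 XOR 15 = 4 < 11 — winning move (to 4).
That gives 3 winning moves.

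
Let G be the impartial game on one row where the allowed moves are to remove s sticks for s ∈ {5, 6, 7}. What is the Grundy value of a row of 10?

2

Grundy values for subtraction set {5, 6, 7}:
g(0) = mex{} = 0
g(1) = mex{} = 0
g(2) = mex{} = 0
g(3) = mex{} = 0
g(4) = mex{} = 0
g(5) = mex{0} = 1
g(6) = mex{0} = 1
g(7) = mex{0} = 1
g(8) = mex{0} = 1
g(9) = mex{0} = 1
g(10) = mex{0,1} = 2
So g(10) = 2.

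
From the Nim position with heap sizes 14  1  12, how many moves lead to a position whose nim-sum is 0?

1

In binary:
  1110  (14)
  0001  (1)
  1100  (12)
  ----
  0011  (3)
The overall nim-sum is X = 3. A heap of size p has a winning move iff p XOR X < p (reduce it to p XOR X).
  14: 14 XOR 3 = 13 < 14 — winning move (to 13).
  1: 1 XOR 3 = 2 ≥ 1 — no move.
  12: 12 XOR 3 = 15 ≥ 12 — no move.
That gives 1 winning move.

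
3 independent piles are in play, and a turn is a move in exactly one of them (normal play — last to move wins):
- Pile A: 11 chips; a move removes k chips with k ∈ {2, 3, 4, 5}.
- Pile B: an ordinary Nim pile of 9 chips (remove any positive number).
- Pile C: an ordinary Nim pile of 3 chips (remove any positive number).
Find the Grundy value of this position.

8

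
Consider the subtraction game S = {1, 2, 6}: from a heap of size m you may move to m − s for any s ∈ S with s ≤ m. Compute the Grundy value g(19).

2

Compute g(0), g(1), … for moves {1, 2, 6}:
k:     0  1  2  3  4  5  6  7  8  9 10 11 12 13 14 15 16 17 18 19
g(k):  0  1  2  0  1  2  3  0  1  2  0  1  2  3  0  1  2  0  1  2
So g(19) = 2.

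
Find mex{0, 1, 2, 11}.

The values 0, 1, 2 are all present; 3 is the first non-negative integer missing from the set.

3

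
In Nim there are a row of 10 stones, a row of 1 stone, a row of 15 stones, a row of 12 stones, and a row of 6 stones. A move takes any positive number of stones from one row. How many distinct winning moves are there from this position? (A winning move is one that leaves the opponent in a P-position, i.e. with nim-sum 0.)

Compute the nim-sum pairwise:
10 ^ 1 = 11
11 ^ 15 = 4
4 ^ 12 = 8
8 ^ 6 = 14
The overall nim-sum is X = 14. A row of size p has a winning move iff p XOR X < p (reduce it to p XOR X).
  10: 10 XOR 14 = 4 < 10 — winning move (to 4).
  1: 1 XOR 14 = 15 ≥ 1 — no move.
  15: 15 XOR 14 = 1 < 15 — winning move (to 1).
  12: 12 XOR 14 = 2 < 12 — winning move (to 2).
  6: 6 XOR 14 = 8 ≥ 6 — no move.
That gives 3 winning moves.

3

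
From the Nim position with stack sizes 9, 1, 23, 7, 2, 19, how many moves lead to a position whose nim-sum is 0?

1

Bitwise XOR of the heap sizes:
  01001  (9)
  00001  (1)
  10111  (23)
  00111  (7)
  00010  (2)
  10011  (19)
  -----
  01001  (9)
The overall nim-sum is X = 9. A stack of size p has a winning move iff p XOR X < p (reduce it to p XOR X).
  9: 9 XOR 9 = 0 < 9 — winning move (to 0).
  1: 1 XOR 9 = 8 ≥ 1 — no move.
  23: 23 XOR 9 = 30 ≥ 23 — no move.
  7: 7 XOR 9 = 14 ≥ 7 — no move.
  2: 2 XOR 9 = 11 ≥ 2 — no move.
  19: 19 XOR 9 = 26 ≥ 19 — no move.
That gives 1 winning move.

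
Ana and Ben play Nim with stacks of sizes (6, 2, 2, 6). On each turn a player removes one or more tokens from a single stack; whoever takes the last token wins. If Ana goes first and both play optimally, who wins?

Write each in binary and XOR column by column:
  110  (6)
  010  (2)
  010  (2)
  110  (6)
  ---
  000  (0)
The nim-sum is 0, so this is a P-position: the player to move is in a losing position under optimal play; Ana is about to move from it and so loses — Ben wins.

Ben wins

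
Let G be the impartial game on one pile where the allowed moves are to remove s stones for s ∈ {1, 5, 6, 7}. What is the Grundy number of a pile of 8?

Grundy values for subtraction set {1, 5, 6, 7}:
k:     0  1  2  3  4  5  6  7  8
g(k):  0  1  0  1  0  1  2  3  2
So g(8) = 2.

2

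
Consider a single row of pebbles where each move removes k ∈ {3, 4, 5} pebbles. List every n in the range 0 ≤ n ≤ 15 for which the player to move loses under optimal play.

Grundy values for subtraction set {3, 4, 5}:
k:     0  1  2  3  4  5  6  7  8  9 10 11 12 13 14 15
g(k):  0  0  0  1  1  1  2  2  0  0  0  1  1  1  2  2
The P-positions (g = 0) in 0..15 are 0, 1, 2, 8, 9, 10.

0, 1, 2, 8, 9, 10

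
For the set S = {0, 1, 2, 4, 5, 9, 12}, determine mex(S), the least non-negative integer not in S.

3

The values 0, 1, 2 are all present; 3 is the first non-negative integer missing from the set.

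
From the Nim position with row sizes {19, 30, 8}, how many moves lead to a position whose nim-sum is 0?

In binary:
  10011  (19)
  11110  (30)
  01000  (8)
  -----
  00101  (5)
The overall nim-sum is X = 5. A row of size p has a winning move iff p XOR X < p (reduce it to p XOR X).
  19: 19 XOR 5 = 22 ≥ 19 — no move.
  30: 30 XOR 5 = 27 < 30 — winning move (to 27).
  8: 8 XOR 5 = 13 ≥ 8 — no move.
That gives 1 winning move.

1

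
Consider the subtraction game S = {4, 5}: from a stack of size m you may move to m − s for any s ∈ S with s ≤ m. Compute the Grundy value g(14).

1

Build the Grundy sequence with g(k) = mex{g(k−s) : s ∈ {4, 5}, s ≤ k}:
k:     0  1  2  3  4  5  6  7  8  9 10 11 12 13 14
g(k):  0  0  0  0  1  1  1  1  2  0  0  0  0  1  1
So g(14) = 1.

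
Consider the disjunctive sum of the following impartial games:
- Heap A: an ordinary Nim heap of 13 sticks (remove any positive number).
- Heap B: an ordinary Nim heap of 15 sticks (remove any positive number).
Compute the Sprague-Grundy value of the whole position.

2

Heap A is a plain Nim heap of size 13, so its Grundy value is 13.
Heap B is a plain Nim heap of size 15, so its Grundy value is 15.
By the Sprague-Grundy theorem, the Grundy value of a sum of independent games is the XOR of the component values.
Combined value = 13 XOR 15 = 2.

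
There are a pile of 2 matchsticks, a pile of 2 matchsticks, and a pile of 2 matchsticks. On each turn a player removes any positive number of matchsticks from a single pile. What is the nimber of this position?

2

Write each in binary and XOR column by column:
  10  (2)
  10  (2)
  10  (2)
  --
  10  (2)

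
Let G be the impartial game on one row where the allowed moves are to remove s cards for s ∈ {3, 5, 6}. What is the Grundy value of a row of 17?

Compute g(0), g(1), … for moves {3, 5, 6}:
k:     0  1  2  3  4  5  6  7  8  9 10 11 12 13 14 15 16 17
g(k):  0  0  0  1  1  1  2  2  2  0  0  0  1  1  1  2  2  2
So g(17) = 2.

2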